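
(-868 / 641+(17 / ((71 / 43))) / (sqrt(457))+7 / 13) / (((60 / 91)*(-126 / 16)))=13594 / 86535- 19006*sqrt(457) / 4380345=0.06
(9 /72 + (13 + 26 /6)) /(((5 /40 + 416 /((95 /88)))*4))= 39805 /3515508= 0.01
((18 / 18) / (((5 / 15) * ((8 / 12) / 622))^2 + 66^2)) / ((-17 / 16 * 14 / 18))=-1128153744 / 4061071440083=-0.00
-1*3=-3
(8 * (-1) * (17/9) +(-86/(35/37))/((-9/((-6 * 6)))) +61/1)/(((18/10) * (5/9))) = -100097/315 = -317.77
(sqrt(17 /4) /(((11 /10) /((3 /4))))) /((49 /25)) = 375*sqrt(17) /2156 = 0.72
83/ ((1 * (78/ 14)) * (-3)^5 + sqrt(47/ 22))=-121135014/ 1975895335 - 4067 * sqrt(1034)/ 1975895335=-0.06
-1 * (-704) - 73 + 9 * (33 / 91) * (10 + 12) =63955 / 91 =702.80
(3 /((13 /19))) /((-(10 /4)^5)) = -1824 /40625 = -0.04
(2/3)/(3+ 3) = 1/9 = 0.11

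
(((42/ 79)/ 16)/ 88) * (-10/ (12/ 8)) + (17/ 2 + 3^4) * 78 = 97063789/ 13904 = 6981.00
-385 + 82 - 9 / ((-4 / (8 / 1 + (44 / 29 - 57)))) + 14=-395.84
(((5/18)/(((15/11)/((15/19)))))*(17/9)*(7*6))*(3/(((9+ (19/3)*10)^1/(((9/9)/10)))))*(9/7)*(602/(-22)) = -2193/1178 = -1.86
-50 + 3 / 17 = -49.82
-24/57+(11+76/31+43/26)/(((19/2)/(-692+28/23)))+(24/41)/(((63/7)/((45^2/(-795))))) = -420561829456/382689203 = -1098.96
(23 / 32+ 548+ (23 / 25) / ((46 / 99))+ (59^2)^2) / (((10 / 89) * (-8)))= -862795312951 / 64000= -13481176.76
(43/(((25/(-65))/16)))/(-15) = 8944/75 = 119.25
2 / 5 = 0.40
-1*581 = -581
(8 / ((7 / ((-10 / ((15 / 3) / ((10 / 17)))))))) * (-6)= 960 / 119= 8.07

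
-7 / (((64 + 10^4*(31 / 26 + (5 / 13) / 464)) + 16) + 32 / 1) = -2639 / 4540349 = -0.00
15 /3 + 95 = 100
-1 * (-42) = 42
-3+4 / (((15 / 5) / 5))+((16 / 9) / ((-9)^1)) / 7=2063 / 567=3.64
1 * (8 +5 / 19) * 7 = 1099 / 19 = 57.84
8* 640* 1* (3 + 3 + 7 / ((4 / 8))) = 102400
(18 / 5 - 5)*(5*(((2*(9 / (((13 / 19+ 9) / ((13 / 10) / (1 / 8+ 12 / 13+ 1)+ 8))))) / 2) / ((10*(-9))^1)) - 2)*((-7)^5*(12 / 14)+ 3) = -8053615087 / 163300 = -49317.91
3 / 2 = 1.50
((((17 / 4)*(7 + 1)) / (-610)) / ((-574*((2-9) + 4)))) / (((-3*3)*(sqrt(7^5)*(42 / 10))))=17*sqrt(7) / 6809557734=0.00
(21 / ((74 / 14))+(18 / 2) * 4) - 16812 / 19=-593943 / 703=-844.87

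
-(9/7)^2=-81/49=-1.65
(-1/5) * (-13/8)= 13/40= 0.32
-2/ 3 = -0.67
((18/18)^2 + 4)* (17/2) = 85/2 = 42.50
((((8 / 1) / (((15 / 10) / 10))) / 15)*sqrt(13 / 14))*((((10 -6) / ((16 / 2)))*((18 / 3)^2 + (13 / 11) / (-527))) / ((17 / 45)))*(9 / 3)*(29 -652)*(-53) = 16169974.74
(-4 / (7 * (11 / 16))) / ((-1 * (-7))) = -64 / 539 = -0.12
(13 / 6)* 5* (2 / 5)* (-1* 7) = -91 / 3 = -30.33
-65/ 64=-1.02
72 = 72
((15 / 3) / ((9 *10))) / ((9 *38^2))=1 / 233928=0.00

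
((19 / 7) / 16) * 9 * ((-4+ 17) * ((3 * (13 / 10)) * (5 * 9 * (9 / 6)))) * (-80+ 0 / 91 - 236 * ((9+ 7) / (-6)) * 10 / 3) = 295203285 / 28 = 10542974.46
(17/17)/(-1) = -1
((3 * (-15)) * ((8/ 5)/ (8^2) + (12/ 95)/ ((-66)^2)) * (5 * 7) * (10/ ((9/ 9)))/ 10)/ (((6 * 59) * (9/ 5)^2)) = -6041875/ 175790736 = -0.03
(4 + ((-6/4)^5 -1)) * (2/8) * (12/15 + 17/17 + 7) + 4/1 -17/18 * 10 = -15.55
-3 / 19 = -0.16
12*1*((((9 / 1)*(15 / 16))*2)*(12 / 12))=405 / 2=202.50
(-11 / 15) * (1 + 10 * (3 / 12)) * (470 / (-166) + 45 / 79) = 114191 / 19671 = 5.81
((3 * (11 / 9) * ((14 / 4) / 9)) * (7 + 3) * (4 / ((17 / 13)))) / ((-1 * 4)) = -5005 / 459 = -10.90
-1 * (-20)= 20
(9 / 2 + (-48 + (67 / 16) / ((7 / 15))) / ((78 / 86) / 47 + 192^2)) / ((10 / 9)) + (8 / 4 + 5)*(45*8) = 70204274565723 / 27814148320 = 2524.05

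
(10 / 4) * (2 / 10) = 1 / 2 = 0.50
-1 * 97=-97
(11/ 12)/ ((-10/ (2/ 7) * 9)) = -11/ 3780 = -0.00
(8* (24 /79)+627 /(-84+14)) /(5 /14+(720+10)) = -36093 /4038875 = -0.01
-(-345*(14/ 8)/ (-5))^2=-233289/ 16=-14580.56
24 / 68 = 6 / 17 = 0.35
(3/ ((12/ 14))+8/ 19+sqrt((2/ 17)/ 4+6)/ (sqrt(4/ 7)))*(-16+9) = -50.19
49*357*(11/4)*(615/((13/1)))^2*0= 0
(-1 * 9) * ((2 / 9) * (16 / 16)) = -2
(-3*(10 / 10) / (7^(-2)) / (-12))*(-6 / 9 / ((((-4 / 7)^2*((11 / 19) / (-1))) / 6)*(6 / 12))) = 45619 / 88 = 518.40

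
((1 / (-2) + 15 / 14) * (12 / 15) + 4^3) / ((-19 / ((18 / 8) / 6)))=-846 / 665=-1.27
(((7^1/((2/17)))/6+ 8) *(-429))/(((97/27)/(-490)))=203378175/194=1048341.11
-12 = -12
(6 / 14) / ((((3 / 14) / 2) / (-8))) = -32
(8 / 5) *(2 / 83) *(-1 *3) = -48 / 415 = -0.12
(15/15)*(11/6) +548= 3299/6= 549.83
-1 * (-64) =64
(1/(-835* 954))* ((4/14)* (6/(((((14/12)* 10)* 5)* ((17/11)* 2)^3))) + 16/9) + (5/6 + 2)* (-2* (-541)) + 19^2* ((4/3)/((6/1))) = 271477341318192089/86295909073500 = 3145.89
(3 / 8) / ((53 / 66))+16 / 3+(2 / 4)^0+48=34853 / 636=54.80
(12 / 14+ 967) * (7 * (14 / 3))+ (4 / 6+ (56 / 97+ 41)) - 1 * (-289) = 9296842 / 291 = 31947.91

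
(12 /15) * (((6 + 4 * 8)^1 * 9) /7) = 1368 /35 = 39.09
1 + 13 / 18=31 / 18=1.72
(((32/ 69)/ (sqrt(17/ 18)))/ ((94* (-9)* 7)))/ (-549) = 16* sqrt(34)/ 635605299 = 0.00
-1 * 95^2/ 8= -9025/ 8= -1128.12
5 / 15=1 / 3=0.33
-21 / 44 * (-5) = 105 / 44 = 2.39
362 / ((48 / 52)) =2353 / 6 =392.17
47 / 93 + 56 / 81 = 3005 / 2511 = 1.20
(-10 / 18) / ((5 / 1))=-1 / 9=-0.11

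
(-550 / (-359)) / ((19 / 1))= 550 / 6821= 0.08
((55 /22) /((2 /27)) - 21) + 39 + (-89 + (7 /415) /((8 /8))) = -61807 /1660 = -37.23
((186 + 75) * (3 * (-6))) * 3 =-14094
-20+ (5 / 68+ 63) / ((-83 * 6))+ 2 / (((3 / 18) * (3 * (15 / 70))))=-1.46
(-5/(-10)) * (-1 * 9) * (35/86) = -315/172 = -1.83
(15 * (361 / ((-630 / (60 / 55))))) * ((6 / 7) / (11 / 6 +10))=-25992 / 38269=-0.68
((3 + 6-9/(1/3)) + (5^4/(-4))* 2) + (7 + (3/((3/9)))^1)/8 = -657/2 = -328.50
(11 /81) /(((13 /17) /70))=13090 /1053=12.43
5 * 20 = 100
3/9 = 1/3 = 0.33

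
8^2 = 64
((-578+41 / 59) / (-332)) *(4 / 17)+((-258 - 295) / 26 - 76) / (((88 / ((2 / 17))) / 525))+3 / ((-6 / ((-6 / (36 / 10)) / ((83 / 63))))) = -67.23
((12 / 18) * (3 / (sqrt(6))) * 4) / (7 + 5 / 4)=16 * sqrt(6) / 99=0.40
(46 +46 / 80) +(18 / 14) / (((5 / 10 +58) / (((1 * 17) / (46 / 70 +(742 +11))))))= 319427791 / 6858280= 46.58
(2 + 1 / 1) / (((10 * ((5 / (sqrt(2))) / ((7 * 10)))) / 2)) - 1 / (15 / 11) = -11 / 15 + 42 * sqrt(2) / 5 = 11.15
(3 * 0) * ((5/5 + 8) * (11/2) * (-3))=0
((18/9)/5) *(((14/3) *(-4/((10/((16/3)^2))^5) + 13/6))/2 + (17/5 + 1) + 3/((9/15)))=-1908140609233/2767921875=-689.38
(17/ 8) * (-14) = -119/ 4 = -29.75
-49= -49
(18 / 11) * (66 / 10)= 54 / 5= 10.80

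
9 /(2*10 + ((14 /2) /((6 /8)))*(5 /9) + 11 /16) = 3888 /11177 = 0.35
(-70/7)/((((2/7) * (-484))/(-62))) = -1085/242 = -4.48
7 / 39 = 0.18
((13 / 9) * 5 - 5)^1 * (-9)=-20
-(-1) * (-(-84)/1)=84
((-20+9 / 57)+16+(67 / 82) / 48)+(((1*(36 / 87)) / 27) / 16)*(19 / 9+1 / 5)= -1119257197 / 292779360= -3.82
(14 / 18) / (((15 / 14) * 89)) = 98 / 12015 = 0.01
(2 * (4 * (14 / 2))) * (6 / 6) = 56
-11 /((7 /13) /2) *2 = -572 /7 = -81.71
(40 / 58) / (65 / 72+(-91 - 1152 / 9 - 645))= -1440 / 1802147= -0.00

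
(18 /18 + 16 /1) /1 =17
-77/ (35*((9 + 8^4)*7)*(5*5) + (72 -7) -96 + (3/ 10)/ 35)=-26950/ 8800082903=-0.00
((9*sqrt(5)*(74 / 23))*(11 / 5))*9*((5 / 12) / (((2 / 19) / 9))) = 1879119*sqrt(5) / 92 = 45672.15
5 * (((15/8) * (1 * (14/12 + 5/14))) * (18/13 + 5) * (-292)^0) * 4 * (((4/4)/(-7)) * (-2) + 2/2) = 298800/637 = 469.07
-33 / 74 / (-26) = 33 / 1924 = 0.02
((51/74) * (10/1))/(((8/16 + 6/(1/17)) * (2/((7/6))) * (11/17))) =2023/33374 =0.06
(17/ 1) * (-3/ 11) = -51/ 11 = -4.64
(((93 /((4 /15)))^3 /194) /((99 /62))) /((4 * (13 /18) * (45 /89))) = 93744.13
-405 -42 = -447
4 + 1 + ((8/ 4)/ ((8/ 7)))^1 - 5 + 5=27/ 4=6.75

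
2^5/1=32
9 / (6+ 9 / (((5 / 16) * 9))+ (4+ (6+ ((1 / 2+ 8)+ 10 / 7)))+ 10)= 210 / 913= 0.23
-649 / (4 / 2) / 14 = -649 / 28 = -23.18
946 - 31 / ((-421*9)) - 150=3016075 / 3789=796.01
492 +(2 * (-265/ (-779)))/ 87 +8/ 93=1033870954/ 2100963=492.09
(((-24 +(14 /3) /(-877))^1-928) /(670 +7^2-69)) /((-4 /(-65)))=-1252363 /52620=-23.80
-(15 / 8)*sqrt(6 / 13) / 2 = -15*sqrt(78) / 208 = -0.64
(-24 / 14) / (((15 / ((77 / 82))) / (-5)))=22 / 41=0.54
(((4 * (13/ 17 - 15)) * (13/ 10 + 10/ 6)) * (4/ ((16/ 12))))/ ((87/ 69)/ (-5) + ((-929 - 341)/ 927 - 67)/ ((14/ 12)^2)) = 5000305156/ 498111951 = 10.04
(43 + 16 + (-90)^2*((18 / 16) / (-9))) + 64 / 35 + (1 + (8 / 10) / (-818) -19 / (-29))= -788770809 / 830270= -950.02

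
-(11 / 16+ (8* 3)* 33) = -12683 / 16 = -792.69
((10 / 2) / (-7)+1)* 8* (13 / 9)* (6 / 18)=208 / 189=1.10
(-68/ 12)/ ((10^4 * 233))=-17/ 6990000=-0.00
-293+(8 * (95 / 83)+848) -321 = 20182 / 83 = 243.16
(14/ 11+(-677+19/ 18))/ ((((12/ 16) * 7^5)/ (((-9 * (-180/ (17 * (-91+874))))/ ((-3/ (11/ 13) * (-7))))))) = -5343400/ 20358335907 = -0.00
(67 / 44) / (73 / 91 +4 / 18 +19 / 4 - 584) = -54873 / 20836937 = -0.00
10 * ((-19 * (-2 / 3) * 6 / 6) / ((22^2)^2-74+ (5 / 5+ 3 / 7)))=665 / 1229463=0.00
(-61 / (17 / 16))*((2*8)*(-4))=62464 / 17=3674.35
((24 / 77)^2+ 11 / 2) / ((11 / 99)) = 597339 / 11858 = 50.37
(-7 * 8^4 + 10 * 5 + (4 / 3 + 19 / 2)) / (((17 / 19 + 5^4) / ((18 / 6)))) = -3261673 / 23784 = -137.14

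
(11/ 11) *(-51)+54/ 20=-483/ 10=-48.30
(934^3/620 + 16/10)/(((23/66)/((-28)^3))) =-295120376103168/3565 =-82782714194.44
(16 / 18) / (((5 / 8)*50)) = 32 / 1125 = 0.03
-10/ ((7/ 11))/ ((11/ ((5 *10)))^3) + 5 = -1245765/ 847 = -1470.80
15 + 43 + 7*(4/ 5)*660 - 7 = 3747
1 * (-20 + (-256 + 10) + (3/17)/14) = -63305/238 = -265.99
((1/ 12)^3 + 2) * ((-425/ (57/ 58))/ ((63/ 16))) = -42607525/ 193914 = -219.72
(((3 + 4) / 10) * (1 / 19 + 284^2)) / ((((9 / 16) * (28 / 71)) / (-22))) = -957484132 / 171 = -5599322.41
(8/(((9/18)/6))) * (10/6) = 160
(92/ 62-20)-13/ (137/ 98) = -118132/ 4247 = -27.82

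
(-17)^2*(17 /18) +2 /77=378337 /1386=272.97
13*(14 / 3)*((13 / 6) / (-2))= -1183 / 18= -65.72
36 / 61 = 0.59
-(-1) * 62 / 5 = 62 / 5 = 12.40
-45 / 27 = -5 / 3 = -1.67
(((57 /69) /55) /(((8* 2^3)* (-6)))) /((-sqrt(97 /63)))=19* sqrt(679) /15706240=0.00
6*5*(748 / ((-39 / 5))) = -37400 / 13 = -2876.92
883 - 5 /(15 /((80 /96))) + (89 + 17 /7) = 122743 /126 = 974.15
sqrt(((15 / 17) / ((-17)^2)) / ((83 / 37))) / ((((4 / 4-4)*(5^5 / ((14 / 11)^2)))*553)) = -0.00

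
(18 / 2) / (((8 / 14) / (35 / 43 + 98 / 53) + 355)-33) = 382347 / 13688642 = 0.03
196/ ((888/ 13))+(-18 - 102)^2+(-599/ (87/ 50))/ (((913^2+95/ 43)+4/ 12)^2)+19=1073588151990669476162495/ 74441677739149537158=14421.87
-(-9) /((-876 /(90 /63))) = -15 /1022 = -0.01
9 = 9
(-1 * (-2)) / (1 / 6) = 12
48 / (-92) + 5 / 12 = -29 / 276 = -0.11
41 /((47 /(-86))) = -3526 /47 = -75.02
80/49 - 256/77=-912/539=-1.69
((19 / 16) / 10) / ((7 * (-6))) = -19 / 6720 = -0.00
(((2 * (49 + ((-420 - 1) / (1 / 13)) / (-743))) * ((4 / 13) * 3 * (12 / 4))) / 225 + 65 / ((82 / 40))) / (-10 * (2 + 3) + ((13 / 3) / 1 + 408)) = 196592484 / 2152363265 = 0.09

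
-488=-488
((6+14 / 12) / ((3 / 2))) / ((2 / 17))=731 / 18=40.61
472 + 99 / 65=30779 / 65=473.52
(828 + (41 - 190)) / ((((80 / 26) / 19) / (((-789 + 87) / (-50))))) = 58867263 / 1000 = 58867.26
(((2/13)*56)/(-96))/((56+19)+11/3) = -7/6136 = -0.00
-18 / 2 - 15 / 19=-186 / 19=-9.79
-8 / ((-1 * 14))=4 / 7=0.57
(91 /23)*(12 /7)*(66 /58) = 7.72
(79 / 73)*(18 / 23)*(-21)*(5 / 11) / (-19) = 149310 / 350911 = 0.43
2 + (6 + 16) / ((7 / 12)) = 39.71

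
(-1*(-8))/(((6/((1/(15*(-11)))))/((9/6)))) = -2/165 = -0.01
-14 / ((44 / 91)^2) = -59.88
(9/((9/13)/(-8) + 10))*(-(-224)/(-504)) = -416/1031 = -0.40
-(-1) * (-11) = -11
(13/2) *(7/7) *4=26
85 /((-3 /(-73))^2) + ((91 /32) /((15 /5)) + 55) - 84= 14486801 /288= 50301.39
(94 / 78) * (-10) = -470 / 39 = -12.05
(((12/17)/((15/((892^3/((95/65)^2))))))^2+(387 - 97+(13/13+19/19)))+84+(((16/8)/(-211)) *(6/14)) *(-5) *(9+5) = 48569649948958210858799684/198671106475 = 244472640288385.50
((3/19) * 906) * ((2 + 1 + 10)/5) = 35334/95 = 371.94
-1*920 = -920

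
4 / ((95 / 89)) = 356 / 95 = 3.75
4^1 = 4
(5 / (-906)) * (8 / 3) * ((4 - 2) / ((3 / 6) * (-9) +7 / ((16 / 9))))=640 / 12231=0.05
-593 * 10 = -5930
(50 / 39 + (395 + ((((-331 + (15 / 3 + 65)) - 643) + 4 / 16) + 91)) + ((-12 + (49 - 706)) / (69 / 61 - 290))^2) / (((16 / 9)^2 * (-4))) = 537652424441511 / 16533484883968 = 32.52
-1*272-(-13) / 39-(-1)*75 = -590 / 3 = -196.67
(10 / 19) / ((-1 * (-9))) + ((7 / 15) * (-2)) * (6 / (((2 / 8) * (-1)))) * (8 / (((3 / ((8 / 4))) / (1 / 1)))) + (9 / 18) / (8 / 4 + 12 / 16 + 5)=3169724 / 26505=119.59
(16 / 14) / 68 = 2 / 119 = 0.02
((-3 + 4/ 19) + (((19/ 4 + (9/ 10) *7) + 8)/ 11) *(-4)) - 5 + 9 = -5974/ 1045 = -5.72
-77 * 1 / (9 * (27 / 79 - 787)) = 869 / 79902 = 0.01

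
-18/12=-1.50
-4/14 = -0.29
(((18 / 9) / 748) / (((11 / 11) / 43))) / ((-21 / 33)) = -43 / 238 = -0.18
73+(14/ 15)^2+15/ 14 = 236069/ 3150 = 74.94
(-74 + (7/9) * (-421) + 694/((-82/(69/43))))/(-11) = 6585206/174537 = 37.73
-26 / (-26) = 1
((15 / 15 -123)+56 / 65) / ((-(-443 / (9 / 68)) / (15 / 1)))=-106299 / 195806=-0.54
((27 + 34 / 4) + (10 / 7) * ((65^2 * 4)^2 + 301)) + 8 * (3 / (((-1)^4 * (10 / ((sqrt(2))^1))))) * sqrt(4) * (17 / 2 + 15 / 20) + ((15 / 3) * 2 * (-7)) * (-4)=222 * sqrt(2) / 5 + 5712210437 / 14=408015094.01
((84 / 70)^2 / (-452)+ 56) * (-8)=-1265528 / 2825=-447.97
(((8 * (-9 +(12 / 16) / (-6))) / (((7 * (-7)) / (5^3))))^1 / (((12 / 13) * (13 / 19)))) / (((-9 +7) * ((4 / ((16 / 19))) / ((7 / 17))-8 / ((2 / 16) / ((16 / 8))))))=173375 / 136962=1.27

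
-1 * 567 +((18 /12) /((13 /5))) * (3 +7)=-7296 /13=-561.23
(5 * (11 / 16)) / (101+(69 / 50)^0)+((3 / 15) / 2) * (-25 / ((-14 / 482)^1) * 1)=983665 / 11424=86.11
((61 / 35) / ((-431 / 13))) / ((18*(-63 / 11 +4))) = 8723 / 5159070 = 0.00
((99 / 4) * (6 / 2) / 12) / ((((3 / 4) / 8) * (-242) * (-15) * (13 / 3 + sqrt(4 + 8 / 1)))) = 39 / 3355 - 18 * sqrt(3) / 3355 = 0.00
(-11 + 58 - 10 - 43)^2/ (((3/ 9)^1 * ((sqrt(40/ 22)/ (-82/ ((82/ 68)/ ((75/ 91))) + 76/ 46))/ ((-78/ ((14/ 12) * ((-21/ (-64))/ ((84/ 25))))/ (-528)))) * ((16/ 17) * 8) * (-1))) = 156760434 * sqrt(55)/ 1549625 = 750.22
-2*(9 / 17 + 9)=-324 / 17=-19.06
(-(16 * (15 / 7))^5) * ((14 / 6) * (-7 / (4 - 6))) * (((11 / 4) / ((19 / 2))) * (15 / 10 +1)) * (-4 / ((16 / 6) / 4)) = 10948608000000 / 6517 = 1680007365.35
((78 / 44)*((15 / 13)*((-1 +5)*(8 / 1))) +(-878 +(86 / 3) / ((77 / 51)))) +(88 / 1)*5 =-353.56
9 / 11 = 0.82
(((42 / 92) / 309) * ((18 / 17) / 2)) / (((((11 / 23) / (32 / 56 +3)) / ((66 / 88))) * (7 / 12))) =0.01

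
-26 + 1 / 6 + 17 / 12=-293 / 12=-24.42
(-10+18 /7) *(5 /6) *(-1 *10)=1300 /21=61.90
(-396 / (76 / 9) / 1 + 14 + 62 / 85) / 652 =-51947 / 1052980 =-0.05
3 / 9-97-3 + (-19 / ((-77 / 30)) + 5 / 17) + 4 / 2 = -353312 / 3927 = -89.97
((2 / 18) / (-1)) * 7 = -7 / 9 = -0.78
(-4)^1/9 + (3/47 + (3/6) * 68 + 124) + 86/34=1151630/7191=160.15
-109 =-109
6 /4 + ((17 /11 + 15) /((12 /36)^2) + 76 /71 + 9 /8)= 152.60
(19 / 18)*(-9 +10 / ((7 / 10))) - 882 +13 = -108791 / 126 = -863.42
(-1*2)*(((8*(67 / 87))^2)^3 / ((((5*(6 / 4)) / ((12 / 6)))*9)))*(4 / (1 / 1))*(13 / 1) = -9864658808289099776 / 58539537136215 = -168512.76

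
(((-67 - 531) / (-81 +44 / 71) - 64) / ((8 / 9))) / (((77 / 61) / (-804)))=1369982835 / 33803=40528.44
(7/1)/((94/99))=693/94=7.37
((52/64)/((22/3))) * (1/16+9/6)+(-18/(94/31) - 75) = -21378303/264704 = -80.76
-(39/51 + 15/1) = -268/17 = -15.76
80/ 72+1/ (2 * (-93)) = 617/ 558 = 1.11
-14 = -14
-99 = -99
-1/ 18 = -0.06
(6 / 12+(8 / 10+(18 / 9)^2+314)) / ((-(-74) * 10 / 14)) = 22351 / 3700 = 6.04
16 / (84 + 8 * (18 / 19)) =76 / 435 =0.17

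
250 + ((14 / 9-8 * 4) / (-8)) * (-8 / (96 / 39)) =34219 / 144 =237.63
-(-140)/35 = 4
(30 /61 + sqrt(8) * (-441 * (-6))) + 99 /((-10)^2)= 9039 /6100 + 5292 * sqrt(2)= 7485.50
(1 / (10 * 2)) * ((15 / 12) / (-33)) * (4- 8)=1 / 132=0.01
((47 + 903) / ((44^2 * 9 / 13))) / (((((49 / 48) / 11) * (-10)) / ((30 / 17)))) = -12350 / 9163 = -1.35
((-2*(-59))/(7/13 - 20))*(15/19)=-23010/4807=-4.79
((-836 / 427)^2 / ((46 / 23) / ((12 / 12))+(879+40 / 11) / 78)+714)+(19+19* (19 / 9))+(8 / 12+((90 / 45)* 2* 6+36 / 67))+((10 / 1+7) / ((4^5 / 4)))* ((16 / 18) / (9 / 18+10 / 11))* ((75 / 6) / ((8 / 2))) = 1327033166505957899 / 1661420939337600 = 798.73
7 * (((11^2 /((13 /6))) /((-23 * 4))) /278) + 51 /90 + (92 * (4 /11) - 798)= -20956556051 /27430260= -763.99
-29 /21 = -1.38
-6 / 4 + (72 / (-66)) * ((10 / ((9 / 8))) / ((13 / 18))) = -14.93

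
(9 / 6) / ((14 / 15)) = 45 / 28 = 1.61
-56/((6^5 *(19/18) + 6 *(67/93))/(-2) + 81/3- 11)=1736/126795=0.01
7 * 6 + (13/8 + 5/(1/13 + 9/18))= 1255/24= 52.29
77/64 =1.20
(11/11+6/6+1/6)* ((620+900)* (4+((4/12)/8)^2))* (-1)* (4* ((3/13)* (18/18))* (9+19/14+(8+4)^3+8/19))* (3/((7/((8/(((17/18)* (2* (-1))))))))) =31982912250/833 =38394852.64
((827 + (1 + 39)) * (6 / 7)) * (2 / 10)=5202 / 35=148.63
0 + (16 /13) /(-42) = -8 /273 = -0.03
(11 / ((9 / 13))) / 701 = 143 / 6309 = 0.02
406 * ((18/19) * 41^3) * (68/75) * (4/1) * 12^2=6575976465408/475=13844160979.81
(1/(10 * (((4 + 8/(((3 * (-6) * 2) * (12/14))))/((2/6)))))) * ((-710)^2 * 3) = 1361070/101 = 13475.94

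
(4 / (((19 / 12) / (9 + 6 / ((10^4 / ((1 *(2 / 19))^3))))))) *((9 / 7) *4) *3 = 200008455552 / 570154375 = 350.80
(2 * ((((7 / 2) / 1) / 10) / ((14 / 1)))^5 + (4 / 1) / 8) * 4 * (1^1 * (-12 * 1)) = -76800003 / 3200000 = -24.00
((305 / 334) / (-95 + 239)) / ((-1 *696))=-0.00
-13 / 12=-1.08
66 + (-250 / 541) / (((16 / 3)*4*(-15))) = 1142617 / 17312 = 66.00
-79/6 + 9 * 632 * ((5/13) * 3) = 510893/78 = 6549.91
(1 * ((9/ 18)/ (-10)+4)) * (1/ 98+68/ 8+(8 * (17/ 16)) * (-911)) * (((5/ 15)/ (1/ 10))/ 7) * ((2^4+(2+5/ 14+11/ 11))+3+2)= -20420543231/ 57624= -354375.66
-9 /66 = -3 /22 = -0.14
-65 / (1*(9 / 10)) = -650 / 9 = -72.22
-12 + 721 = 709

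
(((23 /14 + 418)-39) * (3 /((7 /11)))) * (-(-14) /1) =175857 /7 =25122.43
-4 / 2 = -2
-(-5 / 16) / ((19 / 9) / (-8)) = -45 / 38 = -1.18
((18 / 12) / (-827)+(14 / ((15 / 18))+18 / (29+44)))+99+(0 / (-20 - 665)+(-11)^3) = -733480627 / 603710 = -1214.96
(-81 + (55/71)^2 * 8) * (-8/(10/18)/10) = 13828356/126025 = 109.73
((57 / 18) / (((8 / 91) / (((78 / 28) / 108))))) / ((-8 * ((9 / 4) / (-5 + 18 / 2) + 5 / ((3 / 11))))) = -3211 / 522432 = -0.01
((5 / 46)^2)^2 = 625 / 4477456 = 0.00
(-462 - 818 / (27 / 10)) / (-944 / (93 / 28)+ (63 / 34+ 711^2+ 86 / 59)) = -1284389644 / 848309235651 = -0.00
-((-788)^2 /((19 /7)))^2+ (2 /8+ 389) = -52335182728.93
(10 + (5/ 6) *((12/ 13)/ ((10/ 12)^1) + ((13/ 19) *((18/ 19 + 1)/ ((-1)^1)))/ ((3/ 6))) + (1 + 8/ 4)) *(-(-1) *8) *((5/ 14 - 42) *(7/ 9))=-384215656/ 126711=-3032.22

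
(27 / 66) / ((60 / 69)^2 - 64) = -0.01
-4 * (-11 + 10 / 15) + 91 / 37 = 4861 / 111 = 43.79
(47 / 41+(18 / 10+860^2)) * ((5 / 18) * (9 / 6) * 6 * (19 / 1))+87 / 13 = 18724901161 / 533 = 35131146.64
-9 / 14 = -0.64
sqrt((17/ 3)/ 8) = sqrt(102)/ 12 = 0.84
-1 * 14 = -14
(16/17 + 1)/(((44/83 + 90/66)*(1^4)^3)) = 30129/29393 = 1.03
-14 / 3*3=-14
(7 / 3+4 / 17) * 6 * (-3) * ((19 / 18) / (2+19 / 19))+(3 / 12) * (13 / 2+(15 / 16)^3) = -14.44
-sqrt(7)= -2.65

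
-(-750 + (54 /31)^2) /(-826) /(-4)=358917 /1587572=0.23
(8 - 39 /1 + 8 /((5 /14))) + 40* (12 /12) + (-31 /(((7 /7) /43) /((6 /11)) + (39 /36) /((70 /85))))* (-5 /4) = 2939977 /49055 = 59.93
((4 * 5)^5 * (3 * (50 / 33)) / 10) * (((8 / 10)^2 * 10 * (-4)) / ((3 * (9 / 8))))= -3276800000 / 297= -11032996.63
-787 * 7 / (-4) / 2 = 5509 / 8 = 688.62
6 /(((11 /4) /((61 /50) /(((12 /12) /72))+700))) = 472704 /275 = 1718.92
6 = 6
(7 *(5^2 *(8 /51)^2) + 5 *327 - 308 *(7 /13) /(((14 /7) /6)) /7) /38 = 53026531 /1284894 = 41.27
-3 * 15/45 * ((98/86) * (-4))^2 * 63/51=-806736/31433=-25.67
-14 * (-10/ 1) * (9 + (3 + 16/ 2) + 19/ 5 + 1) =3472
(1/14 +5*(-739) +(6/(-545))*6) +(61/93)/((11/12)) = -9611886149/2601830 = -3694.28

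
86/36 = 2.39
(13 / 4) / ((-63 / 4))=-13 / 63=-0.21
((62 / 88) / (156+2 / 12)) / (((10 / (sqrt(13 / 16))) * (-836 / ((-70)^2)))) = -22785 * sqrt(13) / 34466608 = -0.00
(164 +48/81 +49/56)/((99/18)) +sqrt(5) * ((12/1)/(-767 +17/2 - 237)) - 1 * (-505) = 635681/1188 - 24 * sqrt(5)/1991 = 535.06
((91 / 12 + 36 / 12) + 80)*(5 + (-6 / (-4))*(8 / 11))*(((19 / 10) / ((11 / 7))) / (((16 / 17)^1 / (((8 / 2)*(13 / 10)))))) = 2140662797 / 580800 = 3685.71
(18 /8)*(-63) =-567 /4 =-141.75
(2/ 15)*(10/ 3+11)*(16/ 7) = 1376/ 315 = 4.37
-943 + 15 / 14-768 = -23939 / 14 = -1709.93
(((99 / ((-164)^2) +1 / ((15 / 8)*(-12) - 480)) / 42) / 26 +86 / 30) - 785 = -659612908723 / 843350976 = -782.13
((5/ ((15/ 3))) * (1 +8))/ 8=9/ 8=1.12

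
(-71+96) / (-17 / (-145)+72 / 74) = 134125 / 5849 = 22.93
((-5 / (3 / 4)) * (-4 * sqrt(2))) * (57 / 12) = 380 * sqrt(2) / 3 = 179.13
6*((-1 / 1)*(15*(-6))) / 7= 540 / 7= 77.14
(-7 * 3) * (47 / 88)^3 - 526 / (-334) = -184880125 / 113805824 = -1.62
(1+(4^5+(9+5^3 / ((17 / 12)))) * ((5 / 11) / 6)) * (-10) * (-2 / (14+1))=192854 / 1683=114.59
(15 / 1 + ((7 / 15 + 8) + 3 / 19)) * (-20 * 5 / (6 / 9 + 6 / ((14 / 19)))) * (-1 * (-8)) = -1508192 / 703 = -2145.37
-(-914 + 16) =898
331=331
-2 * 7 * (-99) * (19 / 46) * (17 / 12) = 74613 / 92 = 811.01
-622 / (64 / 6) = -933 / 16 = -58.31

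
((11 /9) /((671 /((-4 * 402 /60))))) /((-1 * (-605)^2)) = 134 /1004738625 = 0.00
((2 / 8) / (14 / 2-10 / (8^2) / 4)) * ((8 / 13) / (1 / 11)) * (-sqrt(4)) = -512 / 1053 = -0.49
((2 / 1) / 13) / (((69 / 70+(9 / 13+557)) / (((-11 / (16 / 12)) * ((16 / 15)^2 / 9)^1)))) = -19712 / 68633595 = -0.00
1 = 1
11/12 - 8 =-85/12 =-7.08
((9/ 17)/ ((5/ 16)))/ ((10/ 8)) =576/ 425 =1.36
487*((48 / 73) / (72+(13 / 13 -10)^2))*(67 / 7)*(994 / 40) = 9266636 / 18615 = 497.80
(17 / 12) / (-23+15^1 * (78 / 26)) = 17 / 264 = 0.06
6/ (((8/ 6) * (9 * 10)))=1/ 20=0.05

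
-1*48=-48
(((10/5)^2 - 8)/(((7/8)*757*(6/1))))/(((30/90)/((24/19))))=-384/100681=-0.00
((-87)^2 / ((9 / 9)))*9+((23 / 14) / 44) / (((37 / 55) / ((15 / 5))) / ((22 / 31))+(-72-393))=3217387796769 / 47230484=68121.00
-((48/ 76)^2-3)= 939/ 361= 2.60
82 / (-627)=-82 / 627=-0.13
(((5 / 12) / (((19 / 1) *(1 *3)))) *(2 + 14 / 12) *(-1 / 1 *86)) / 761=-215 / 82188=-0.00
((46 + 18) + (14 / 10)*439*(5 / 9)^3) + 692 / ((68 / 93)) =13828058 / 12393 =1115.80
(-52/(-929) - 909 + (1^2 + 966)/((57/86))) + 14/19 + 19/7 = 553.49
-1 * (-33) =33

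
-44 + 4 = -40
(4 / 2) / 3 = 2 / 3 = 0.67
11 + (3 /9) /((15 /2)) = 497 /45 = 11.04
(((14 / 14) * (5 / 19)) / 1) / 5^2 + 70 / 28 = 477 / 190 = 2.51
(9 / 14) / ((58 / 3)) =27 / 812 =0.03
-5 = -5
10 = 10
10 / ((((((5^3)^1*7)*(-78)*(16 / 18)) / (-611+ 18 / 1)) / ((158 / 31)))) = 140541 / 282100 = 0.50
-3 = -3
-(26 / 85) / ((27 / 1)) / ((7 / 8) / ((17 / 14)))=-104 / 6615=-0.02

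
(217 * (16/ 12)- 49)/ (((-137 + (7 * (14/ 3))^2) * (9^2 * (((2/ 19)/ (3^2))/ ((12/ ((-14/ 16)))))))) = -31312/ 8371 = -3.74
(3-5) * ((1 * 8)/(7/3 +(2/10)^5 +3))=-150000/50003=-3.00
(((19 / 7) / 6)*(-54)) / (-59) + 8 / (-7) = -43 / 59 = -0.73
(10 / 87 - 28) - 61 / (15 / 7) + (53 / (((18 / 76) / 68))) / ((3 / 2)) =39495463 / 3915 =10088.24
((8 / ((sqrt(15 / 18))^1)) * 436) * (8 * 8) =223232 * sqrt(30) / 5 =244538.40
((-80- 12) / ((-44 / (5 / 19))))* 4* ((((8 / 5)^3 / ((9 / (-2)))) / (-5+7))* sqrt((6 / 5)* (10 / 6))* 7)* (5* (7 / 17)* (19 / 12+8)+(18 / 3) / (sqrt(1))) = -432685568* sqrt(2) / 2398275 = -255.15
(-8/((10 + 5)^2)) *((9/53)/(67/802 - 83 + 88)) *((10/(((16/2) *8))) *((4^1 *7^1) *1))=-5614/1080405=-0.01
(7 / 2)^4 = 2401 / 16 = 150.06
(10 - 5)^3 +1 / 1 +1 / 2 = 253 / 2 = 126.50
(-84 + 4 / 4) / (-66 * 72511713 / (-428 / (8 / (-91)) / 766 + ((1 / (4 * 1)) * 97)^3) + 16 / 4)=29025892733 / 117307470359492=0.00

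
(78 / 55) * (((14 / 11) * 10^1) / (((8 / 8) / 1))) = 2184 / 121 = 18.05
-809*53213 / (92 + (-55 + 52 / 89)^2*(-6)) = 340993639957 / 139999162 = 2435.68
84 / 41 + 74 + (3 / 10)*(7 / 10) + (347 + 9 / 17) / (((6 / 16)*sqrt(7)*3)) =312661 / 4100 + 6752*sqrt(7) / 153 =193.02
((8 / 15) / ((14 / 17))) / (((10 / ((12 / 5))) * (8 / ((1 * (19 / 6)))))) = 323 / 5250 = 0.06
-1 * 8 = -8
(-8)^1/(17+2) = -0.42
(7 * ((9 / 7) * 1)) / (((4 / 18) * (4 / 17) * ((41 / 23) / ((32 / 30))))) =21114 / 205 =103.00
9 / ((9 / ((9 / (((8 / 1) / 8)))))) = 9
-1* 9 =-9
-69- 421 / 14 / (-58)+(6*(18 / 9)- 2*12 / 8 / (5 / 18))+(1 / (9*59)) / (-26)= -1885646219 / 28026180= -67.28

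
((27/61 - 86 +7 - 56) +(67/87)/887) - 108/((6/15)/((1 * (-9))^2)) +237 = -102466614662/4707309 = -21767.56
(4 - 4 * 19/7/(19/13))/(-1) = 24/7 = 3.43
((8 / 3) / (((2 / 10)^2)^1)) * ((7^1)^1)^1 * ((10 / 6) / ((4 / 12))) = 7000 / 3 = 2333.33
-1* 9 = -9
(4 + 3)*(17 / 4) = 119 / 4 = 29.75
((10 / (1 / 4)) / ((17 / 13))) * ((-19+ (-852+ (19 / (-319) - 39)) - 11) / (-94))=76392680 / 254881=299.72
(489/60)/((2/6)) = 489/20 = 24.45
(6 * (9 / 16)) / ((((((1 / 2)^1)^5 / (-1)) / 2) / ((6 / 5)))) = -1296 / 5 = -259.20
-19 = -19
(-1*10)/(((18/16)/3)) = -80/3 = -26.67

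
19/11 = 1.73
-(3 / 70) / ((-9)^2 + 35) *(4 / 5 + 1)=-27 / 40600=-0.00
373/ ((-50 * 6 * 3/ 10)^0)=373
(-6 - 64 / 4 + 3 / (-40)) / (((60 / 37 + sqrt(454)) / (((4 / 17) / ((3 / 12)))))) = 392052 / 5252371 - 1208827 * sqrt(454) / 26261855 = -0.91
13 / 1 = 13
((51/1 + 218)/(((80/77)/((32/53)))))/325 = 0.48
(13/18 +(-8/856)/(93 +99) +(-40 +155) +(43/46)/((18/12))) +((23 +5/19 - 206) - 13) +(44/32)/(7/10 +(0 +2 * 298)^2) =-7595475218317001/95671167409728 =-79.39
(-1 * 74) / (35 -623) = 0.13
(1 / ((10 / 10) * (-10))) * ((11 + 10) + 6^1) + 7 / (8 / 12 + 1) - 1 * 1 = 1 / 2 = 0.50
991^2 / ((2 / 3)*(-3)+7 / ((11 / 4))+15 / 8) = 86423128 / 213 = 405742.38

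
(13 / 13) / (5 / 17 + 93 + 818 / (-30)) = 0.02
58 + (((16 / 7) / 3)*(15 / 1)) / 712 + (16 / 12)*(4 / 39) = 4238816 / 72891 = 58.15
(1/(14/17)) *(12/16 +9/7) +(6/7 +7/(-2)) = -67/392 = -0.17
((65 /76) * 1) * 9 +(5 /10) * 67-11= 2295 /76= 30.20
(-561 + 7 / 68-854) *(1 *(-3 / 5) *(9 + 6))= 865917 / 68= 12734.07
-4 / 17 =-0.24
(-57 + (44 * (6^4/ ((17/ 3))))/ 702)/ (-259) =1347/ 8177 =0.16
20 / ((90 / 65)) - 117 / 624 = 2053 / 144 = 14.26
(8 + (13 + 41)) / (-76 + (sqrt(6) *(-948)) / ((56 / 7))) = 9424 / 156955 - 14694 *sqrt(6) / 156955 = -0.17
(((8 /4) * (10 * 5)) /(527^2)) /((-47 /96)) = -9600 /13053263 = -0.00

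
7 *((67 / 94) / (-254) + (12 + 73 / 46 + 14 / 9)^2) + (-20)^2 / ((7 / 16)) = 9021034822987 / 3580719534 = 2519.34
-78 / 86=-39 / 43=-0.91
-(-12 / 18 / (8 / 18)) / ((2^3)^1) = 3 / 16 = 0.19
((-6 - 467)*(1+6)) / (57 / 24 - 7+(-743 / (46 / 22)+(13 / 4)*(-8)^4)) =-609224 / 2383173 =-0.26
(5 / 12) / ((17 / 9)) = 15 / 68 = 0.22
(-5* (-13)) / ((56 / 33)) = 2145 / 56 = 38.30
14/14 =1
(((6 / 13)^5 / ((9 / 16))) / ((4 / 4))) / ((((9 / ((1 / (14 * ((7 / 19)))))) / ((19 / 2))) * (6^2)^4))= 0.00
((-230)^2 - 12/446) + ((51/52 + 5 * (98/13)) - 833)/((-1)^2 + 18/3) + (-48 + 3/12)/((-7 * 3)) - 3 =3213544991/60879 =52785.77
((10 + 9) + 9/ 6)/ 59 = 0.35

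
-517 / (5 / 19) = -9823 / 5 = -1964.60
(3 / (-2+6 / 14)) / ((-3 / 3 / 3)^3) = 567 / 11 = 51.55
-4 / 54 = -2 / 27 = -0.07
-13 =-13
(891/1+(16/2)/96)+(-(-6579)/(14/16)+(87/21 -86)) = 99937/12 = 8328.08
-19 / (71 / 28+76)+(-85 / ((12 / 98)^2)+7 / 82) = -6133535891 / 1081908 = -5669.18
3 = 3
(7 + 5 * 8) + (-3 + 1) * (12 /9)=133 /3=44.33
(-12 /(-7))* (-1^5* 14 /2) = -12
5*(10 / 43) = 50 / 43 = 1.16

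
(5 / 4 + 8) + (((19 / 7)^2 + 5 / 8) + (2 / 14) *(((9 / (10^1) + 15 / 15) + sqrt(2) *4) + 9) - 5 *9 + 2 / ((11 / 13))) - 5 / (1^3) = -621723 / 21560 + 4 *sqrt(2) / 7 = -28.03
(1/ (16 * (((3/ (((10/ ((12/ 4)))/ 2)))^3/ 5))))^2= 390625/ 136048896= 0.00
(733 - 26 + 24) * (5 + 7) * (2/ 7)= 17544/ 7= 2506.29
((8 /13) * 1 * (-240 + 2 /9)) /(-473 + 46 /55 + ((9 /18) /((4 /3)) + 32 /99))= 0.31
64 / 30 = 32 / 15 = 2.13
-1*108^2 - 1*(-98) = -11566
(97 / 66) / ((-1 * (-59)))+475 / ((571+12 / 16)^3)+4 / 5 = 192119927424083 / 232897295491410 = 0.82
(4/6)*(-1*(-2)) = 4/3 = 1.33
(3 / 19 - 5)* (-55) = 5060 / 19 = 266.32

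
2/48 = 1/24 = 0.04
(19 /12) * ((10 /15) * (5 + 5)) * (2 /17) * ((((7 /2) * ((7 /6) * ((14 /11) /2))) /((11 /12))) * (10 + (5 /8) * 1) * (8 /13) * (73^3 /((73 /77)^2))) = 9962097.86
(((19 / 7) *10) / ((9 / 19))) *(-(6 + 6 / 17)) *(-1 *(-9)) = -389880 / 119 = -3276.30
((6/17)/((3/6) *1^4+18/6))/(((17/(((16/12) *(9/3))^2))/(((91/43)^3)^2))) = 15575842341696/1826873921161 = 8.53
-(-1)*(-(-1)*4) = 4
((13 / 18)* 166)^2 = 1164241 / 81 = 14373.35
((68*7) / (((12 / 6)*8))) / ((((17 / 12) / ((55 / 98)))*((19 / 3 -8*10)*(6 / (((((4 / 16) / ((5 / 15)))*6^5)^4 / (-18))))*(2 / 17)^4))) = 814044770135609760 / 91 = 8945546924567140.22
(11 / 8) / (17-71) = -11 / 432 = -0.03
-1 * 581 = -581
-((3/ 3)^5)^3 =-1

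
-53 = -53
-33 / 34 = -0.97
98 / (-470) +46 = 10761 / 235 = 45.79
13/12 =1.08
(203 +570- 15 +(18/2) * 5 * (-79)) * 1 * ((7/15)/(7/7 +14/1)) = -19579/225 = -87.02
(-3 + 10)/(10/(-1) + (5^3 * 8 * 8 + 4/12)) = 21/23971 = 0.00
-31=-31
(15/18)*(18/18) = 5/6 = 0.83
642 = 642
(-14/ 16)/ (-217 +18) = 7/ 1592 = 0.00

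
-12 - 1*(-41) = 29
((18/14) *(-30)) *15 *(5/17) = -20250/119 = -170.17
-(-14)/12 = 7/6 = 1.17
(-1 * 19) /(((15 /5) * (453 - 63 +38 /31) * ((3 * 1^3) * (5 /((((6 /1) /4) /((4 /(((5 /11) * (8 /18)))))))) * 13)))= -589 /93652416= -0.00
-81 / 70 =-1.16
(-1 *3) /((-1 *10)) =3 /10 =0.30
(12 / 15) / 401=4 / 2005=0.00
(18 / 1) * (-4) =-72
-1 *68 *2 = -136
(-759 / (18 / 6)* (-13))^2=10817521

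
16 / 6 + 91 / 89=985 / 267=3.69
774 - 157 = 617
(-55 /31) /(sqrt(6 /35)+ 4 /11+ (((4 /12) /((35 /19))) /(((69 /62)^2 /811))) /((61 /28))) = -24201776720827871550 /746816685082137552191+ 25259026384748475 *sqrt(210) /1493633370164275104382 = -0.03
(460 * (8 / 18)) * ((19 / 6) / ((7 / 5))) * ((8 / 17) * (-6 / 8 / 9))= -174800 / 9639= -18.13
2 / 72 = 1 / 36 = 0.03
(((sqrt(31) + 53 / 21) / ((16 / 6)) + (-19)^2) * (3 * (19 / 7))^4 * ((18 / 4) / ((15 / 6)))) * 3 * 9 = 7695324729 * sqrt(31) / 96040 + 51992178977367 / 672280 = 77783214.23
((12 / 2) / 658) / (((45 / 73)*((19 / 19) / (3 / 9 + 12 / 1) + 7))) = 0.00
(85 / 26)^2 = 7225 / 676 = 10.69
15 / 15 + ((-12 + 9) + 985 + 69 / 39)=12802 / 13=984.77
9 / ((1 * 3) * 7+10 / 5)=9 / 23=0.39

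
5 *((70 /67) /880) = 35 /5896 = 0.01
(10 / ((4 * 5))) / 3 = 1 / 6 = 0.17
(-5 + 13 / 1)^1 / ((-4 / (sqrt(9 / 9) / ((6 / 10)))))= -10 / 3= -3.33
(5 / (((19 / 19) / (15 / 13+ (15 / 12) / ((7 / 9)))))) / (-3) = -1675 / 364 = -4.60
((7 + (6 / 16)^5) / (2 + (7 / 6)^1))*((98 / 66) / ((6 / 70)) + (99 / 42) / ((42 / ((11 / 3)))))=78100999327 / 2013462528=38.79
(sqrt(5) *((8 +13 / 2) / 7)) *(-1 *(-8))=116 *sqrt(5) / 7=37.05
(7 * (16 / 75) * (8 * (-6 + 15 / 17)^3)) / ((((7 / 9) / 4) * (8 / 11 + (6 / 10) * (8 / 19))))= -412881381 / 49130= -8403.85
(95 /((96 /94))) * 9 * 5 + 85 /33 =2211535 /528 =4188.51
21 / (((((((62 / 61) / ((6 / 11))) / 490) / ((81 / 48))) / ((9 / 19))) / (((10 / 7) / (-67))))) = -163423575 / 1736372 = -94.12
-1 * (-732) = 732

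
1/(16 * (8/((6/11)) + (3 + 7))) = 3/1184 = 0.00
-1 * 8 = -8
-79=-79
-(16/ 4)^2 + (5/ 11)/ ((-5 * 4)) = -705/ 44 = -16.02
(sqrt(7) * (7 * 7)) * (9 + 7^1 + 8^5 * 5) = 8028944 * sqrt(7) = 21242589.11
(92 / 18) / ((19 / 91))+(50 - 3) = 12223 / 171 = 71.48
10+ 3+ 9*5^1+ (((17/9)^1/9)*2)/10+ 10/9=23957/405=59.15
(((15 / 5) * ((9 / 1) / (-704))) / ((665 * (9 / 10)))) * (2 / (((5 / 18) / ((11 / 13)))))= -27 / 69160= -0.00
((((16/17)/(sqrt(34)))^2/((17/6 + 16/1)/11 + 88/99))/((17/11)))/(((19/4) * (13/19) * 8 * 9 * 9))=15488/5032557855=0.00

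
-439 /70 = -6.27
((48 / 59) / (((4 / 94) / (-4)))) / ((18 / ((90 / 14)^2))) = -507600 / 2891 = -175.58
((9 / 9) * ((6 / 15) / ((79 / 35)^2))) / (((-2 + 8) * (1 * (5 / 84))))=1372 / 6241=0.22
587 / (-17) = -587 / 17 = -34.53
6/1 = 6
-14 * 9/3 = -42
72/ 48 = 3/ 2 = 1.50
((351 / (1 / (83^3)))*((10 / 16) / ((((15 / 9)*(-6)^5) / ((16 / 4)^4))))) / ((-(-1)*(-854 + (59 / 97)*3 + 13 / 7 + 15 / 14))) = 10094327698 / 3459831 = 2917.58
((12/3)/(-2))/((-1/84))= 168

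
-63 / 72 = -7 / 8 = -0.88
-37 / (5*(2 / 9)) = -333 / 10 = -33.30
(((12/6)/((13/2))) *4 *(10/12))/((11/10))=400/429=0.93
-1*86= -86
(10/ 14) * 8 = 40/ 7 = 5.71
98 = 98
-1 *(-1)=1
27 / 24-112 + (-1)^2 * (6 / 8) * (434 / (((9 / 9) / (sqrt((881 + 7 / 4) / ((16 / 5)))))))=-887 / 8 + 651 * sqrt(17655) / 16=5295.36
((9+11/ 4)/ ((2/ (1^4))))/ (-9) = -47/ 72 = -0.65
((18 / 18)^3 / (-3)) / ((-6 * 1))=1 / 18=0.06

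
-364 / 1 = -364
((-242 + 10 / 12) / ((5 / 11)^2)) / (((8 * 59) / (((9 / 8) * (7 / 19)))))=-3676827 / 3587200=-1.02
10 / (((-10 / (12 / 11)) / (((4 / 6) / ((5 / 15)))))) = -24 / 11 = -2.18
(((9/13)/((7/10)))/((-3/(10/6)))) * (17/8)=-425/364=-1.17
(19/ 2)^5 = 2476099/ 32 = 77378.09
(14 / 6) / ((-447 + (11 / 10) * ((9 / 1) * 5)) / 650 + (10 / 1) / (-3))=-0.59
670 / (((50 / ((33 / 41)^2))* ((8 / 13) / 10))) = 141.06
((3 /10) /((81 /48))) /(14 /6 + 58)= 8 /2715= 0.00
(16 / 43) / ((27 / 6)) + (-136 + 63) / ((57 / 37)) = -347821 / 7353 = -47.30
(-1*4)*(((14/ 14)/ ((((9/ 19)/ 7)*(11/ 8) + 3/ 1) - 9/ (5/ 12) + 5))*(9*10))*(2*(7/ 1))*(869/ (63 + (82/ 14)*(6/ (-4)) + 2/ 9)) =154517932800/ 25940377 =5956.66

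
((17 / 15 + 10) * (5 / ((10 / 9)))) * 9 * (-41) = -184869 / 10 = -18486.90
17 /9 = 1.89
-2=-2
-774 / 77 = -10.05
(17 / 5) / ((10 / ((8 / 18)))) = 34 / 225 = 0.15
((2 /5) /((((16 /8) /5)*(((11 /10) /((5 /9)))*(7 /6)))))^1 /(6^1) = 50 /693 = 0.07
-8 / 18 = -4 / 9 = -0.44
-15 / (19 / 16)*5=-63.16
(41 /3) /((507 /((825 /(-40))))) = -2255 /4056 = -0.56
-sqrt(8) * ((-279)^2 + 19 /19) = -155684 * sqrt(2) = -220170.42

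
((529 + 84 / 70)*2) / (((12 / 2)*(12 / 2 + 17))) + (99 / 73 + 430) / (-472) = 80479151 / 11887320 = 6.77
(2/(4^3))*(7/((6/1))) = 7/192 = 0.04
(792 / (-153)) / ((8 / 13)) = -143 / 17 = -8.41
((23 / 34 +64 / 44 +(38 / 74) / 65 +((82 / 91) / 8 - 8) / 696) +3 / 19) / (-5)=-0.46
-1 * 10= -10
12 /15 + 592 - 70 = 2614 /5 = 522.80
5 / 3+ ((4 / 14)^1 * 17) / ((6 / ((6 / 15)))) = 209 / 105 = 1.99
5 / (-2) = -2.50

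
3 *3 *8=72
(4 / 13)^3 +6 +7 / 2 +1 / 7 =9.67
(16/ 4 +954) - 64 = 894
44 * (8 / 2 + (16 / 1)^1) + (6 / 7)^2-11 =42617 / 49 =869.73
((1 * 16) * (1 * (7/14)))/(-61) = -8/61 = -0.13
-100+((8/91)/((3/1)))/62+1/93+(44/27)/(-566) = -2155346197/21555261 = -99.99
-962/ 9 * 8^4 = -3940352/ 9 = -437816.89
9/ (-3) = -3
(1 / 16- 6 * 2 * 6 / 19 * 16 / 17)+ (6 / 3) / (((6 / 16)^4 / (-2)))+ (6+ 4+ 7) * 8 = -29208653 / 418608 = -69.78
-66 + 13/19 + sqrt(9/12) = -1241/19 + sqrt(3)/2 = -64.45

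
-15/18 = -5/6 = -0.83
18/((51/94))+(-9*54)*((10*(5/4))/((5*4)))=-18399/68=-270.57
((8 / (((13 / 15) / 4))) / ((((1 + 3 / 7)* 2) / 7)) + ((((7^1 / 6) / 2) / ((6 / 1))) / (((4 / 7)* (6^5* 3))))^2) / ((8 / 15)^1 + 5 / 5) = 265410020093616545 / 4498729932423168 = 59.00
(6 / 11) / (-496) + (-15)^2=613797 / 2728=225.00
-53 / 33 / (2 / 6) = -53 / 11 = -4.82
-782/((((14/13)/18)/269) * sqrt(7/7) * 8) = -439497.96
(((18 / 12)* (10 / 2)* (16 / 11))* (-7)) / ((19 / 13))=-10920 / 209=-52.25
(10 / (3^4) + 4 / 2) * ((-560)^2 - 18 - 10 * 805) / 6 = 324392 / 3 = 108130.67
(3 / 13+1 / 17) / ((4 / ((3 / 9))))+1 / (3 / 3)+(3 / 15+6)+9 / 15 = 25937 / 3315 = 7.82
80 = 80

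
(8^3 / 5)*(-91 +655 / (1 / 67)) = 22422528 / 5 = 4484505.60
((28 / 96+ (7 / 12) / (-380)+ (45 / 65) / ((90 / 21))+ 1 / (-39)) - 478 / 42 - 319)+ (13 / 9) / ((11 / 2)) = -902940163 / 2738736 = -329.69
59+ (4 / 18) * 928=2387 / 9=265.22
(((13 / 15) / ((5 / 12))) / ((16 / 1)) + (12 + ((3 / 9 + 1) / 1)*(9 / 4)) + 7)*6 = 6639 / 50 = 132.78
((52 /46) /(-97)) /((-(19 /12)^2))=3744 /805391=0.00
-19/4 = -4.75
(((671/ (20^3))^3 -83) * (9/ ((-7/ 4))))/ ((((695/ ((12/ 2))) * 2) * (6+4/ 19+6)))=0.15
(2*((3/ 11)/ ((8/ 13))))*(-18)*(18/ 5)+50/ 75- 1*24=-13327/ 165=-80.77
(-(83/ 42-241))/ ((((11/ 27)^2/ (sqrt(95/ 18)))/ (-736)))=-149621256 * sqrt(190)/ 847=-2434931.15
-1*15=-15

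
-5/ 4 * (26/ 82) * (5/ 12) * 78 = -4225/ 328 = -12.88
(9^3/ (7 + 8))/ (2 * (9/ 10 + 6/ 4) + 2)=243/ 34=7.15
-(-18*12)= 216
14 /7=2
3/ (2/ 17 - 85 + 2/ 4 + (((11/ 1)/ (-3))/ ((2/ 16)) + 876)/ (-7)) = -2142/ 146609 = -0.01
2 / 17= 0.12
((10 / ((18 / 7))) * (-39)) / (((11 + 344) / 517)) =-47047 / 213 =-220.88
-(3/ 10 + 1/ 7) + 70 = 4869/ 70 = 69.56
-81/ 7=-11.57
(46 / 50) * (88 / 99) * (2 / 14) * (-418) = -76912 / 1575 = -48.83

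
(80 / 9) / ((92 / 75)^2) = 3125 / 529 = 5.91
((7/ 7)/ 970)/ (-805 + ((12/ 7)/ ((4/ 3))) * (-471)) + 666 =6378801473/ 9577780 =666.00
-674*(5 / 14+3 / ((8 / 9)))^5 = -134388260156513 / 275365888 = -488035.25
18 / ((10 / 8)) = 72 / 5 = 14.40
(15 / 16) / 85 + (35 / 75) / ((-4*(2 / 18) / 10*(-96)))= 131 / 1088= 0.12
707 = 707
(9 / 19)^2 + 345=124626 / 361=345.22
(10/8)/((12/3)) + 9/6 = 1.81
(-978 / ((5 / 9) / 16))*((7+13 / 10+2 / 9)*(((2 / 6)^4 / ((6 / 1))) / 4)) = -250042 / 2025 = -123.48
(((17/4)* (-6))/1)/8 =-51/16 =-3.19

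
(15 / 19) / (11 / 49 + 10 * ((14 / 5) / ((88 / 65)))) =16170 / 428203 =0.04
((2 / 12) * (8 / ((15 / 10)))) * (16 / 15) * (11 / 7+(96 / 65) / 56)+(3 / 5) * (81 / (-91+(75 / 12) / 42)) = 918790888 / 937529775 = 0.98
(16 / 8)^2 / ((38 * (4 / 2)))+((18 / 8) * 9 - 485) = -35317 / 76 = -464.70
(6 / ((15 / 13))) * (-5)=-26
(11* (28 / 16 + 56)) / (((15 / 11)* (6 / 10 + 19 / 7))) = 65219 / 464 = 140.56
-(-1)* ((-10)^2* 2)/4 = 50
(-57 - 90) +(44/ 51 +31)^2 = 2258278/ 2601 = 868.23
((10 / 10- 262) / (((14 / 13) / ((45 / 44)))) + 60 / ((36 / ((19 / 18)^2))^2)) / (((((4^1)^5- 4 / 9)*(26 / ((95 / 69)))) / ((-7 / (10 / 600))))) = 102757388388125 / 19083545889408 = 5.38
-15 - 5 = -20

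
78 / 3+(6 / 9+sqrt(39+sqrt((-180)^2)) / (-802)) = 26.65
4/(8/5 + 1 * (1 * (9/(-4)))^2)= 320/533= 0.60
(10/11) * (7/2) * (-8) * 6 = -1680/11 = -152.73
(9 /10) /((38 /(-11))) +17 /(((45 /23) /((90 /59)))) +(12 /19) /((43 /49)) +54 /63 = 98328259 /6748420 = 14.57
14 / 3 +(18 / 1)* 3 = 176 / 3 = 58.67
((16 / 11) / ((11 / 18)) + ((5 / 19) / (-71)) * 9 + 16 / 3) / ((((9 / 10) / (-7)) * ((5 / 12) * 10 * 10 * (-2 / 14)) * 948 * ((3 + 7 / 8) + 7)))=5083652 / 5222511855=0.00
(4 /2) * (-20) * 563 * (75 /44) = -422250 /11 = -38386.36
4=4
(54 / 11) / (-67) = -54 / 737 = -0.07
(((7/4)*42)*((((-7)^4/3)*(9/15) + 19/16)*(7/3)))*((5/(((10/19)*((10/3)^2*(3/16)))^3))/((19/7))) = 901255487517/7812500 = 115360.70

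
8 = 8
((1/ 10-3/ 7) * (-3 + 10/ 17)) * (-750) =-70725/ 119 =-594.33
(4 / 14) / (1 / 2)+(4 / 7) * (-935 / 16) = -919 / 28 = -32.82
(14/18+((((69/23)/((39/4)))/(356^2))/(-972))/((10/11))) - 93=-369219988811/4003590240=-92.22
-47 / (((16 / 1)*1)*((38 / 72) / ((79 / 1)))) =-33417 / 76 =-439.70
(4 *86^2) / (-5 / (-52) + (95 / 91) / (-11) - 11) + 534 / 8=-462058931 / 176156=-2623.01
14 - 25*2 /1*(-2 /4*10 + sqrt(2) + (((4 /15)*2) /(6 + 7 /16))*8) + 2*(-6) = 67628 /309 - 50*sqrt(2) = 148.15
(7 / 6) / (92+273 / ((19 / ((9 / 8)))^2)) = 80864 / 6443043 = 0.01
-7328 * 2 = -14656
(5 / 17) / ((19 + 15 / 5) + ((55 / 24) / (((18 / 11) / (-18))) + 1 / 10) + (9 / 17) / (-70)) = -840 / 8899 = -0.09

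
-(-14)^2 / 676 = -49 / 169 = -0.29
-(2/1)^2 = -4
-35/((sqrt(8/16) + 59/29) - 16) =29435 * sqrt(2)/327209 + 822150/327209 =2.64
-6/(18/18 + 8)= -2/3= -0.67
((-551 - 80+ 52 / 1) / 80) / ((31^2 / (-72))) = 5211 / 9610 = 0.54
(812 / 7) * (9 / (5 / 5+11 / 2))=2088 / 13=160.62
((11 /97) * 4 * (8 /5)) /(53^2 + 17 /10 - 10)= 704 /2716679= 0.00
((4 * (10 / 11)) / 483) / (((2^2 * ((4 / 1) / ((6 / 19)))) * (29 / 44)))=20 / 88711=0.00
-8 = -8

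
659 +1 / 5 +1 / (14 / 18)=23117 / 35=660.49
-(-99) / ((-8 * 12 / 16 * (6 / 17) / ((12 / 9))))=-187 / 3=-62.33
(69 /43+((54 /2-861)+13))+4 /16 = -140893 /172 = -819.15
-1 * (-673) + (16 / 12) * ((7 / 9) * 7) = 18367 / 27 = 680.26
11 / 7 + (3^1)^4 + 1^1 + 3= 606 / 7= 86.57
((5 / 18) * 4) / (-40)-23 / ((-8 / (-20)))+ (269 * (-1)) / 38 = -44191 / 684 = -64.61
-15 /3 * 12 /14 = -30 /7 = -4.29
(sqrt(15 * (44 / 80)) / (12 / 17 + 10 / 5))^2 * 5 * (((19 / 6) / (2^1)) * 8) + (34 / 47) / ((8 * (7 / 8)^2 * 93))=64684279999 / 906405528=71.36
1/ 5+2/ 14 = 12/ 35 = 0.34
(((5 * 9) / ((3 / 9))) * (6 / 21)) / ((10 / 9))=243 / 7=34.71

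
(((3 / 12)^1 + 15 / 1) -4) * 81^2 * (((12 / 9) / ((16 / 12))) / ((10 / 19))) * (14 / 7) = 1121931 / 4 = 280482.75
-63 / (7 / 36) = -324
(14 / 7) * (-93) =-186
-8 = -8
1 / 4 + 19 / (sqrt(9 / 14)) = 1 / 4 + 19*sqrt(14) / 3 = 23.95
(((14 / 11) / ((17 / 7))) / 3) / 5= 98 / 2805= 0.03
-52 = -52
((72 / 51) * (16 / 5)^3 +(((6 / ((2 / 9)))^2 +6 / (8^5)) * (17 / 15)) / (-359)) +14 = 724430201799 / 12498944000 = 57.96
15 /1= 15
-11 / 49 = -0.22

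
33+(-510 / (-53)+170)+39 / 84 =316221 / 1484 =213.09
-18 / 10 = -9 / 5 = -1.80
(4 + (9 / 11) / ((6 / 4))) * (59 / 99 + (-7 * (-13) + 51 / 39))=5978350 / 14157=422.29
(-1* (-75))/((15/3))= 15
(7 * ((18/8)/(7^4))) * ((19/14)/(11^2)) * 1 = 171/2324168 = 0.00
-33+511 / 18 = -83 / 18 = -4.61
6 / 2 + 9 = 12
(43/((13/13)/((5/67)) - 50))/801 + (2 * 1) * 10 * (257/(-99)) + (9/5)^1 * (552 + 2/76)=288505953959/306358470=941.73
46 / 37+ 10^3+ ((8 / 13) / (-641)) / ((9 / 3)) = 1001.24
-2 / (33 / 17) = -34 / 33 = -1.03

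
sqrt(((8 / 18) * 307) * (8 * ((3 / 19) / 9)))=4 * sqrt(34998) / 171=4.38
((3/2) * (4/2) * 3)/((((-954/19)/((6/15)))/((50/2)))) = -95/53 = -1.79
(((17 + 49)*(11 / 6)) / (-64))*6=-363 / 32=-11.34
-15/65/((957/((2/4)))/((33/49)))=-3/36946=-0.00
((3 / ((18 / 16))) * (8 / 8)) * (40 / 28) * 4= 320 / 21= 15.24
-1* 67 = -67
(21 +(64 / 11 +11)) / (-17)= -416 / 187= -2.22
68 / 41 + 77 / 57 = 7033 / 2337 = 3.01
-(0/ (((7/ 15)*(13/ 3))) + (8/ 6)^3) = -64/ 27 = -2.37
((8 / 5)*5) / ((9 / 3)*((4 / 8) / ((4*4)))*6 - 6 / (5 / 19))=-640 / 1779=-0.36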